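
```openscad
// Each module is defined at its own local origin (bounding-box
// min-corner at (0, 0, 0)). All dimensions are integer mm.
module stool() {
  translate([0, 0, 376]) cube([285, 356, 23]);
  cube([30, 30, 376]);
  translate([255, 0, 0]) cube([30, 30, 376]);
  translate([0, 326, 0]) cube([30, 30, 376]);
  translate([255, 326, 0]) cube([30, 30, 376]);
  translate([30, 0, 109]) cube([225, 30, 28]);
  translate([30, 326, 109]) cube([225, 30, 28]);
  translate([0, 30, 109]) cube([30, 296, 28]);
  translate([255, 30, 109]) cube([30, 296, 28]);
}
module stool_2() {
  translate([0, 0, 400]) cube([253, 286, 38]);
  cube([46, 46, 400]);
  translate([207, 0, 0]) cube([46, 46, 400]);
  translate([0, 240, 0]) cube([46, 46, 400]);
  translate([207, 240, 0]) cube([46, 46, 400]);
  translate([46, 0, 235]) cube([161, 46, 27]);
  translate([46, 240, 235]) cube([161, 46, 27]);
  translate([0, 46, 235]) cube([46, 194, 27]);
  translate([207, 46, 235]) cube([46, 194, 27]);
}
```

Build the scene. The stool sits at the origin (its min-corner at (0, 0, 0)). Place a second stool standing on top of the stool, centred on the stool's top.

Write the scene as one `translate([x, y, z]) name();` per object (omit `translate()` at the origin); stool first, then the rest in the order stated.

stool();
translate([16, 35, 399]) stool_2();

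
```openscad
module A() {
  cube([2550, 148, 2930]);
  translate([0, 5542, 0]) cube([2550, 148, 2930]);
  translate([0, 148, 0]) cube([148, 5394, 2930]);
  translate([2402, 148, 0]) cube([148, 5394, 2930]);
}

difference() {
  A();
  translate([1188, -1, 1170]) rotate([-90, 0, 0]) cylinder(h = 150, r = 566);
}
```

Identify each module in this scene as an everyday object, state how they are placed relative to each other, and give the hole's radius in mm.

A is a house frame. The house frame has a circular hole through its front wall. The hole's radius is 566 mm.

The subtracted cylinder has r = 566 mm.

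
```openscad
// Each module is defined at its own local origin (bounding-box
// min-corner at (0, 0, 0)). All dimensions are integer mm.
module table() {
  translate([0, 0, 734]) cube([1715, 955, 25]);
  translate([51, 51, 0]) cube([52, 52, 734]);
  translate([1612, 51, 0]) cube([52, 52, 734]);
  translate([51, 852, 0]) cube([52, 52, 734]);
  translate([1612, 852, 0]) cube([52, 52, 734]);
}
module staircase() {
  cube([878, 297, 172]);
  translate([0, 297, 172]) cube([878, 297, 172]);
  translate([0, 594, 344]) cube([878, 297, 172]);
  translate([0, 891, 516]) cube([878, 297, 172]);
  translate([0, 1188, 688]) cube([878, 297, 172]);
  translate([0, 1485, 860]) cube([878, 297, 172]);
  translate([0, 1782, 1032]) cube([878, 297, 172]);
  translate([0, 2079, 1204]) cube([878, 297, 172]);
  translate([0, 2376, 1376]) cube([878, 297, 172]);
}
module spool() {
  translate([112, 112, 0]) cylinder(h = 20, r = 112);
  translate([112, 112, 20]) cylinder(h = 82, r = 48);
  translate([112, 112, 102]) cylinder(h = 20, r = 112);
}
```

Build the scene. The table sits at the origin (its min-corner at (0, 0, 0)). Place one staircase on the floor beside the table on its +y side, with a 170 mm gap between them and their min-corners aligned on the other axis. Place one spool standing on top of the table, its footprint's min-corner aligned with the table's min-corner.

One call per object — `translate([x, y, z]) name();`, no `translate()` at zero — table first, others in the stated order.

table();
translate([0, 1125, 0]) staircase();
translate([0, 0, 759]) spool();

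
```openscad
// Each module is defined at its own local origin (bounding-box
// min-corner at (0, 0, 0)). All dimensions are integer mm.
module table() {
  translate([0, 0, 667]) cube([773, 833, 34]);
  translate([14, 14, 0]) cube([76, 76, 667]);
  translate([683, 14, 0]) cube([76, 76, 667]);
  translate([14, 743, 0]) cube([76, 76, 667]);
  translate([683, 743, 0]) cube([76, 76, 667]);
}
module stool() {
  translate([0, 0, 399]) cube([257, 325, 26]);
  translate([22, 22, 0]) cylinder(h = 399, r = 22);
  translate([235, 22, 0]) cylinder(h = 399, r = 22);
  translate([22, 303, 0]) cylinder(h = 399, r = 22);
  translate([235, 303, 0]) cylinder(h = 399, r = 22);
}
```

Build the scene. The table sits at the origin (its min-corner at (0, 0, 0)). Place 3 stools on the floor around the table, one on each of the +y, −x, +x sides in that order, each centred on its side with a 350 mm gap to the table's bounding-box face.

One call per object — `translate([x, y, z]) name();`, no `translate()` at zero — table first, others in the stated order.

table();
translate([258, 1183, 0]) stool();
translate([-607, 254, 0]) stool();
translate([1123, 254, 0]) stool();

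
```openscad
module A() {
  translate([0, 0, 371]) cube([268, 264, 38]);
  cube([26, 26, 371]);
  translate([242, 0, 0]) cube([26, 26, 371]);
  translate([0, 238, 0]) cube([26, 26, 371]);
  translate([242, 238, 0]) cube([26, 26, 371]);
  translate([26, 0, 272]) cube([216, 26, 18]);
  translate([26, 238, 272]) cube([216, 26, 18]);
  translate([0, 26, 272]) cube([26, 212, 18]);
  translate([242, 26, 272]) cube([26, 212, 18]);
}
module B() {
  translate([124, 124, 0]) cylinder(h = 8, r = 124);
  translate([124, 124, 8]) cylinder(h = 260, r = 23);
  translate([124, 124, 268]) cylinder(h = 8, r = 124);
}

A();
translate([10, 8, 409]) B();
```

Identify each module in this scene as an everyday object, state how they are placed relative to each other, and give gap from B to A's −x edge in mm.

A is a stool. B is a spool. The spool is on top of the stool, centred. The gap from the spool to the stool's −x edge is 10 mm.

The spool's min-x is at 10; the stool's min-x is 0; gap = 10 mm.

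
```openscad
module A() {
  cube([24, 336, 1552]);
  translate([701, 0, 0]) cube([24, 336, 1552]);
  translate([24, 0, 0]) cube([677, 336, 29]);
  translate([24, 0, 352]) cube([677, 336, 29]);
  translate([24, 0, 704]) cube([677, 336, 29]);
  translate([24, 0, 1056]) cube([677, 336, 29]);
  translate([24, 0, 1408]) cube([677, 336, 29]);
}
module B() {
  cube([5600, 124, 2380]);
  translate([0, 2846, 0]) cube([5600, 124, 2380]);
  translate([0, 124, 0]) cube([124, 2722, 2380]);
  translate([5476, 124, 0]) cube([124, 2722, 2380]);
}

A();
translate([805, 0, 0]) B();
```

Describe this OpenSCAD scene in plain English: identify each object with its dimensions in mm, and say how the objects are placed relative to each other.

A is an open bookshelf. Two side panels, each 24 mm thick, 336 mm deep and 1552 mm tall, stand 725 mm apart (outside-to-outside). Between them sit 5 shelves, each 29 mm thick and 336 mm deep, spanning the full gap between the sides. The bottom shelf rests on the floor (its underside at z = 0) and the clear gap between one shelf's top and the next shelf's underside is 323 mm.

B is the wall frame of a small rectangular building: four walls, each 2380 mm tall and 124 mm thick, enclosing a footprint 5600 mm (x) by 2970 mm (y) outside-to-outside, with no floor or roof. The front and back walls (the −y and +y sides) span the full width; the two side walls fit between them.

The house frame is on the floor beside the bookshelf on its +x side.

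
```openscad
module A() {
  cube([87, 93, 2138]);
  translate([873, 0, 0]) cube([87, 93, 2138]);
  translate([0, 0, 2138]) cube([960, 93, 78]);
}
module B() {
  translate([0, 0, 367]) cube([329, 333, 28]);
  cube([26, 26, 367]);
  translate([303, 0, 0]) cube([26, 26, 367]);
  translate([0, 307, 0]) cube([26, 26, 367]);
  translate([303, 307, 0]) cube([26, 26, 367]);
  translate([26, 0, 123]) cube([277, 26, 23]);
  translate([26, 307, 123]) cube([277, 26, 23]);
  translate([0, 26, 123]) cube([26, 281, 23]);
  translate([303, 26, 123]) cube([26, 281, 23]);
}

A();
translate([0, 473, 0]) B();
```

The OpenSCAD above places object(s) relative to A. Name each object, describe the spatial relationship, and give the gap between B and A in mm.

The stool's nearest face is 380 mm from the door frame's +y face.

A is a door frame. B is a stool. The stool is on the floor beside the door frame on its +y side. The gap between the stool and the door frame is 380 mm.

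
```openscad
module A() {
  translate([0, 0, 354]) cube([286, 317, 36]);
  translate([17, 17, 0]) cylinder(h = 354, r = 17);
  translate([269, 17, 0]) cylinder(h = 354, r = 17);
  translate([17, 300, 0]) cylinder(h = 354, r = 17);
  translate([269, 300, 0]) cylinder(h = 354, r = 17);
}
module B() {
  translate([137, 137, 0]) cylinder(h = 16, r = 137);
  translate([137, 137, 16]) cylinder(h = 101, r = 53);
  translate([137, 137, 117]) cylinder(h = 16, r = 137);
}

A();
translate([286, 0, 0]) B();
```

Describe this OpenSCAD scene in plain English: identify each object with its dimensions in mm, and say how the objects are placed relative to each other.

A is a simple wooden stool: a rectangular seat 286 mm (x) by 317 mm (y), 36 mm thick, top face at z = 390 mm, on four round legs, each 34 mm in diameter. The legs rest on z = 0, each leg's axis is inset half a diameter from the nearest pair of seat edges (so the leg's bounding box is flush with the corner).

B is a spool: two coaxial disc flanges of radius 137 mm and thickness 16 mm, joined by a core cylinder of radius 53 mm and height 101 mm. The lower flange rests on z = 0 and the three cylinders share a vertical axis.

The spool is against the stool's +x side, with their −y faces flush.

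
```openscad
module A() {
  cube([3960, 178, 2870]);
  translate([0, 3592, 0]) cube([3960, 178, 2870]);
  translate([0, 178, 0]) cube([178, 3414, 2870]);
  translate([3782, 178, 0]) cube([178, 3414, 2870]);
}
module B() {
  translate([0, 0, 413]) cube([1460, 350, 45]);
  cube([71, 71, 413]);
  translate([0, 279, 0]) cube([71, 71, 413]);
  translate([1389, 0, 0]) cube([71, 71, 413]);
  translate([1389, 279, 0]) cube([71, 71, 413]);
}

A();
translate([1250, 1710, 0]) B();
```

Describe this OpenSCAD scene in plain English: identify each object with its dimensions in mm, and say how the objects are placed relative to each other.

A is the wall frame of a small rectangular building: four walls, each 2870 mm tall and 178 mm thick, enclosing a footprint 3960 mm (x) by 3770 mm (y) outside-to-outside, with no floor or roof. The front and back walls (the −y and +y sides) span the full width; the two side walls fit between them.

B is a long wooden bench with a 1460 mm (x) × 350 mm (y) seat, 45 mm thick, its top surface 458 mm above the floor. Four 71 mm square legs at the seat corners, flush with the edges, run from z = 0 to the seat underside.

The bench sits inside the house frame, centred.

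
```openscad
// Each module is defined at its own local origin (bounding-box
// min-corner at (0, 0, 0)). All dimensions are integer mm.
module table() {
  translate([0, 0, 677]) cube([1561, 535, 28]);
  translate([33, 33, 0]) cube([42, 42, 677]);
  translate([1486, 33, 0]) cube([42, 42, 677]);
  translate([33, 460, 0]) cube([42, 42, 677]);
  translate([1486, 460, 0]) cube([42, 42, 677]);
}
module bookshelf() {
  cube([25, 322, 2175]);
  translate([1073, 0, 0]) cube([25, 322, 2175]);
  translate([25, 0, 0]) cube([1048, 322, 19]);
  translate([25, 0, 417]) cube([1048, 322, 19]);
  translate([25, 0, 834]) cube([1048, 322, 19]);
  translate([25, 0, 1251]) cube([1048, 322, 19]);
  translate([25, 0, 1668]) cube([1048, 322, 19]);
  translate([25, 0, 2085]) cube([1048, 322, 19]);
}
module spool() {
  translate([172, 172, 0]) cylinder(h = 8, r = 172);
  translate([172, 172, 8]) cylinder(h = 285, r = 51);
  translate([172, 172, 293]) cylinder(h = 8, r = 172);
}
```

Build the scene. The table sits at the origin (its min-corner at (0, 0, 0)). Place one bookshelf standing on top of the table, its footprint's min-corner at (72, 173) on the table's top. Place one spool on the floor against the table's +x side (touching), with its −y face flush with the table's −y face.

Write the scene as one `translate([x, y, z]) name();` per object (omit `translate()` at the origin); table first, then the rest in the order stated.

table();
translate([72, 173, 705]) bookshelf();
translate([1561, 0, 0]) spool();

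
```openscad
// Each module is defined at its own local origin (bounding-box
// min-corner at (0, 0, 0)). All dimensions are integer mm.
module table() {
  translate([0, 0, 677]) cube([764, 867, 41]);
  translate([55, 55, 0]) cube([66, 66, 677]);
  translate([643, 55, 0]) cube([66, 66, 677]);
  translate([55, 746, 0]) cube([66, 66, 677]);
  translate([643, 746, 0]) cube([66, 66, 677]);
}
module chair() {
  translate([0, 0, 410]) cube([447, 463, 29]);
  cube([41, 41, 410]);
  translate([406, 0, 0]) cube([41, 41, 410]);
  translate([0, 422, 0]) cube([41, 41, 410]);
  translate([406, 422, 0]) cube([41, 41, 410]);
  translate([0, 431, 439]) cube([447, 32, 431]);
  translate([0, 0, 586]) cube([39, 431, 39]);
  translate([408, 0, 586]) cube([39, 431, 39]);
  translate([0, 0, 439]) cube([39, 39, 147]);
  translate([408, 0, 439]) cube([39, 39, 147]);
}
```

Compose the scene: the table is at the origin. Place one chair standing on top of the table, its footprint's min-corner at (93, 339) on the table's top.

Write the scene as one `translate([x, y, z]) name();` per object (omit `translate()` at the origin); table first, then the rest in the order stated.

table();
translate([93, 339, 718]) chair();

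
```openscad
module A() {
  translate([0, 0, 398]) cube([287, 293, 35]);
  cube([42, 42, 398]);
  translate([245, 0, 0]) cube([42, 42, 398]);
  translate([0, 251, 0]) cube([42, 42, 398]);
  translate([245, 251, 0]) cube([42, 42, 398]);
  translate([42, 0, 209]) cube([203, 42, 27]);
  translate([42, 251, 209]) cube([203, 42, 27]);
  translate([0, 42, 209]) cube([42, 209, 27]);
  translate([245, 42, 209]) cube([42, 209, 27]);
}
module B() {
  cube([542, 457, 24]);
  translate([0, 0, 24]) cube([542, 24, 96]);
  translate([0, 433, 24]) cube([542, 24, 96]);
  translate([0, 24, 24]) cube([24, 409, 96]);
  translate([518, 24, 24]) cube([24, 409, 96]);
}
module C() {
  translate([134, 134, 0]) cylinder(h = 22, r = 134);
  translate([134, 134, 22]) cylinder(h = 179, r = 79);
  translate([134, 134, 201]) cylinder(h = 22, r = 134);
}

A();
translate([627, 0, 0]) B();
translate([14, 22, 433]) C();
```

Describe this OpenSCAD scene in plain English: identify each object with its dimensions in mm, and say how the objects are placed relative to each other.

A is a four-legged stool. The seat is 287×293 mm, 35 mm thick, top at z = 433 mm. It stands on four square legs, each 42×42 mm in cross-section, from z = 0 to the seat underside, each flush with a corner of the seat. Four stretchers, 42 mm wide and 27 mm tall, connect adjacent legs with their undersides at z = 209 mm, each running between the inner faces of the legs it joins and aligned with the legs' outer faces on the other axis.

B is an open storage box with external size 542×457×120 mm and wall thickness 24 mm (the base is also 24 mm thick). The base covers the whole footprint; the four walls stand on the base, with the y-facing walls full-width and the x-facing walls fitting between their inner faces.

C is a spool: two coaxial disc flanges of radius 134 mm and thickness 22 mm, joined by a core cylinder of radius 79 mm and height 179 mm. The lower flange rests on z = 0 and the three cylinders share a vertical axis.

The open box is on the floor beside the stool on its +x side. The spool is on top of the stool.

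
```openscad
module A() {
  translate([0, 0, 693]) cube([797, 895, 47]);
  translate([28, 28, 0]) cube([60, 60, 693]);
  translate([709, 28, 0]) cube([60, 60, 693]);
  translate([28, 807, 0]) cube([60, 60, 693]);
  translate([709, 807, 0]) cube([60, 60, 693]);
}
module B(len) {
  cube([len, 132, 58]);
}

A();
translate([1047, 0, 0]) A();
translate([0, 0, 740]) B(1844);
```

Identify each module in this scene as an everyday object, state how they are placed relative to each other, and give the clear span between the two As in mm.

Second table starts at x = 1047; first ends at x = 797; clear span = 1047 − 797 = 250 mm.

A is a table. B is a beam. A beam spans the tops of two tables. The clear span between the two tables is 250 mm.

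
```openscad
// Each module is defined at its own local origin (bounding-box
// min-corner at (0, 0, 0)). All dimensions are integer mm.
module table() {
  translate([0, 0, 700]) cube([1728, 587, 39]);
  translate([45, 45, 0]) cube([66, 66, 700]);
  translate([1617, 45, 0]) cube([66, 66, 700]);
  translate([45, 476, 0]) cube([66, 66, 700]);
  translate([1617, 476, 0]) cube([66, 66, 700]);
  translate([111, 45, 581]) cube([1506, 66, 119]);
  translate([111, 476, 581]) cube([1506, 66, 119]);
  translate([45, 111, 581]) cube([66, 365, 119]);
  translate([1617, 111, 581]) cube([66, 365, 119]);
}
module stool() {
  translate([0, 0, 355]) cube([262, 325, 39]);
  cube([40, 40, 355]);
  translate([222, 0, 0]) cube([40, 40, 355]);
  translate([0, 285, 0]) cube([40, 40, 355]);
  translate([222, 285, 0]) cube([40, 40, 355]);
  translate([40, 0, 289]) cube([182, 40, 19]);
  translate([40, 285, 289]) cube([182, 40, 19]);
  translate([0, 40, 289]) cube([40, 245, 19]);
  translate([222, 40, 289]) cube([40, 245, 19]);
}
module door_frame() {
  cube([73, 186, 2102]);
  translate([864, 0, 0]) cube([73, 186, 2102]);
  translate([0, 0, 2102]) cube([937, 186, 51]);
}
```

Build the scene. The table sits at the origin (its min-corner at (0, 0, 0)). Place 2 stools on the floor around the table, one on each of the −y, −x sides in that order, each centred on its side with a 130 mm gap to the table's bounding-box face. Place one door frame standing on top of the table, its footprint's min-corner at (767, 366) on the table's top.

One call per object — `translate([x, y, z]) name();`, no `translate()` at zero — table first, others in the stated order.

table();
translate([733, -455, 0]) stool();
translate([-392, 131, 0]) stool();
translate([767, 366, 739]) door_frame();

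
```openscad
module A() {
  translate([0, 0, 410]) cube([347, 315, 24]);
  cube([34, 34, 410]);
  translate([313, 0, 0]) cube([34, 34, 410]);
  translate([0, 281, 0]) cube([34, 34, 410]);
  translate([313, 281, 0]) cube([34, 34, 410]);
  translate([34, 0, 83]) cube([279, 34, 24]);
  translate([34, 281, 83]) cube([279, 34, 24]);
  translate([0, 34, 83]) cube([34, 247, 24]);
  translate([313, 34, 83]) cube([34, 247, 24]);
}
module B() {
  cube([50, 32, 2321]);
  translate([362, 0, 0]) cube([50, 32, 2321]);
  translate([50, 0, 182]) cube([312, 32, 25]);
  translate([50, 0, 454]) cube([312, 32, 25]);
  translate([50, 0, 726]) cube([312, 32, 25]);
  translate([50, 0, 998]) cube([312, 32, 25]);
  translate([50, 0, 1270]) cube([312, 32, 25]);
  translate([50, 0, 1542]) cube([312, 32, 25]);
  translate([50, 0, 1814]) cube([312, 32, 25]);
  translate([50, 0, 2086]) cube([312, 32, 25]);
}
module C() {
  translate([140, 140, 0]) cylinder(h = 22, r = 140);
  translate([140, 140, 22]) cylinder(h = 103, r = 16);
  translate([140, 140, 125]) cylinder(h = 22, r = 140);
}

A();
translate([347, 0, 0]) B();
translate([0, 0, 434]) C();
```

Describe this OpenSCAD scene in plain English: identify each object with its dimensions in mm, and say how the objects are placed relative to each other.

A is a four-legged stool. The seat is 347×315 mm, 24 mm thick, top at z = 434 mm. It stands on four square legs, each 34×34 mm in cross-section, from z = 0 to the seat underside, each flush with a corner of the seat. Four stretchers, 34 mm wide and 24 mm tall, connect adjacent legs with their undersides at z = 83 mm, each running between the inner faces of the legs it joins and aligned with the legs' outer faces on the other axis.

B is a straight ladder. Two 50×32 mm vertical rails, 2321 mm tall, stand 412 mm apart (outside-to-outside) with their front faces coplanar on the −y side. 8 rungs, each 32 mm deep and 25 mm tall, span between the inner faces of the rails, front faces flush with the rails. The lowest rung's underside is at z = 182 mm and rungs are spaced 272 mm apart (underside to underside).

C is a spool: two coaxial disc flanges of radius 140 mm and thickness 22 mm, joined by a core cylinder of radius 16 mm and height 103 mm. The lower flange rests on z = 0 and the three cylinders share a vertical axis.

The ladder is against the stool's +x side, with their −y faces flush. The spool is on top of the stool.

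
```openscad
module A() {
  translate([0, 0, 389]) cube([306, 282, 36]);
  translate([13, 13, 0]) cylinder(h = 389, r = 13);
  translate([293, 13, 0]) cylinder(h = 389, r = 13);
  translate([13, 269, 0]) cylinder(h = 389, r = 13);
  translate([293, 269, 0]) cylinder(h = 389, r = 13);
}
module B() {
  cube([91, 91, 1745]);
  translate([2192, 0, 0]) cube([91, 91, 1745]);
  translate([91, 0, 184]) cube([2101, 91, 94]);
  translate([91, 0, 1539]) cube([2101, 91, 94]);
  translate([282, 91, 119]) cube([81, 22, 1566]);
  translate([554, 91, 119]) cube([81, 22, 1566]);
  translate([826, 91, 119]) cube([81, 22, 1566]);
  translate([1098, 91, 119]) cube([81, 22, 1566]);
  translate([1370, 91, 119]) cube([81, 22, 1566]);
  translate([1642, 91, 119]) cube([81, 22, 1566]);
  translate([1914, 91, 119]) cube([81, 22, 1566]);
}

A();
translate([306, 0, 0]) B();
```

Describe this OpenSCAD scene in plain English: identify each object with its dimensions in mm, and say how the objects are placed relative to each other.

A is a four-legged stool. The seat is 306×282 mm, 36 mm thick, top at z = 425 mm. It stands on four round legs, each 26 mm in diameter, from z = 0 to the seat underside, each leg's axis is inset half a diameter from the nearest pair of seat edges (so the leg's bounding box is flush with the corner).

B is a fence section. Two 91×91 mm posts, 1745 mm tall, stand on the floor with a clear span of 2101 mm between their inner faces. Two horizontal rails of 91×94 mm section span the gap between the posts with their undersides at z = 184 mm and z = 1539 mm, flush with the posts' −y face. 7 pickets, each 81 mm wide, 22 mm thick and 1566 mm tall, are fixed to the +y face of the rails with their bottoms at z = 119 mm, evenly spaced across the span with equal gaps (rounded down to the nearest mm) at the −x end and between each pair — any rounding remainder accumulates at the +x end.

The fence section is against the stool's +x side, with their −y faces flush.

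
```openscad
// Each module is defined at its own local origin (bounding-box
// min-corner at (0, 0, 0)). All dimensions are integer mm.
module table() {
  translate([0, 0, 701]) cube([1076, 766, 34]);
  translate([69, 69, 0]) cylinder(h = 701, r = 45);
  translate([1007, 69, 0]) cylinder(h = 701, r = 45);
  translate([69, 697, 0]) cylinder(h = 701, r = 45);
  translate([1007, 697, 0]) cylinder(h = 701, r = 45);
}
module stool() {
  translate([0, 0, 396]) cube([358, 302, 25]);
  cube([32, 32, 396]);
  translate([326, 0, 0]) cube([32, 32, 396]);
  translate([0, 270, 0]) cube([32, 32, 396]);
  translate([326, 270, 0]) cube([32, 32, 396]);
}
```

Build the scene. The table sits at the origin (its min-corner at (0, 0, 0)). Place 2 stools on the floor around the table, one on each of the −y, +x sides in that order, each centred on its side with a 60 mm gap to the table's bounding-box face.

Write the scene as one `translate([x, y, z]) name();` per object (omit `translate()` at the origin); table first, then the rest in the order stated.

table();
translate([359, -362, 0]) stool();
translate([1136, 232, 0]) stool();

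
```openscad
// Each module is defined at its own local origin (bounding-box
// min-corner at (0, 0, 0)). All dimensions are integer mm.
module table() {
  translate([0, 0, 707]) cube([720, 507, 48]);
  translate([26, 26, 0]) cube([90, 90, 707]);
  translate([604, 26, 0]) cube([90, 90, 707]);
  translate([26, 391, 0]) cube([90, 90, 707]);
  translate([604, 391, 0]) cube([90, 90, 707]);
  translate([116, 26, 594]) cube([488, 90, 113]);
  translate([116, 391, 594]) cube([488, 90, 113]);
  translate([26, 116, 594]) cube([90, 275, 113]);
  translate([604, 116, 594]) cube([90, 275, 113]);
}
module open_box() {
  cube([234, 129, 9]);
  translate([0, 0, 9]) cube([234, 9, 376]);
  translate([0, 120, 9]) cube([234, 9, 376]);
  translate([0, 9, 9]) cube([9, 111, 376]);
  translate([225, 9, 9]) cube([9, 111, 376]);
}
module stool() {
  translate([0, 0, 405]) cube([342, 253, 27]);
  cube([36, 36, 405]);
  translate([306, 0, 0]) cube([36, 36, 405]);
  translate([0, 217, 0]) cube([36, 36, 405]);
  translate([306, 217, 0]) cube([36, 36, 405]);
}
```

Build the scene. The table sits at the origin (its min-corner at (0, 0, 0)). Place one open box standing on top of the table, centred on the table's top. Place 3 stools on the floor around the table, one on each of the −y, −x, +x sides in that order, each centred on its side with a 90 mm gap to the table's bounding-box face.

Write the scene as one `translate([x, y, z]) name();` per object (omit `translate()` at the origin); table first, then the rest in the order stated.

table();
translate([243, 189, 755]) open_box();
translate([189, -343, 0]) stool();
translate([-432, 127, 0]) stool();
translate([810, 127, 0]) stool();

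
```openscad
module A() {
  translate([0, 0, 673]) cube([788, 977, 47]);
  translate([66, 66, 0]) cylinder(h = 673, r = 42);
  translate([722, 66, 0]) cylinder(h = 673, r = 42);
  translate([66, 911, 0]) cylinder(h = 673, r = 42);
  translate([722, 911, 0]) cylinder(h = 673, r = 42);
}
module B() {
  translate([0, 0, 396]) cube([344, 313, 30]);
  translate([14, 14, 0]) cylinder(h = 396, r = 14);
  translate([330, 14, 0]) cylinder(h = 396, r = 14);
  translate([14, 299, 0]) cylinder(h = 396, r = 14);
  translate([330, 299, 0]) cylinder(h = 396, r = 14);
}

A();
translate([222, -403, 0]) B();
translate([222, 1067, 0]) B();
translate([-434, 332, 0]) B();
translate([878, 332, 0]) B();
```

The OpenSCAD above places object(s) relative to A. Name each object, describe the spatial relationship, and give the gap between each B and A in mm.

Each stool's nearest face is 90 mm from the table's bounding box.

A is a table. B is a stool. Four stools sit around the table at the −y, +y, −x, +x sides. The gap between each stool and the table is 90 mm.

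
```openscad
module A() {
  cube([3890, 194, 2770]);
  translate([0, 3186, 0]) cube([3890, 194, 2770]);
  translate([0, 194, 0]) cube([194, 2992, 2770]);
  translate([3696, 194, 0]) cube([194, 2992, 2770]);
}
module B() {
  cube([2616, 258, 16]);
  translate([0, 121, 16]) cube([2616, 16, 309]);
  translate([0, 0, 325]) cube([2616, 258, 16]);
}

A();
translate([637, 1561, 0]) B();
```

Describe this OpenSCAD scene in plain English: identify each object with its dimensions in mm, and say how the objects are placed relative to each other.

A is a box-shaped house frame (walls only): outside footprint 3890×3380 mm, wall height 2770 mm, wall thickness 194 mm. The two y-facing walls run the full x-width; the two x-facing walls fit between the inner faces of the y-facing walls.

B is an I-beam lying along x, 2616 mm long. Overall section height 341 mm. Two flanges 258 mm wide (y) and 16 mm thick, one on the floor and one at the top; a web 16 mm thick runs between them, centred on the flange width.

The I-beam sits inside the house frame, centred.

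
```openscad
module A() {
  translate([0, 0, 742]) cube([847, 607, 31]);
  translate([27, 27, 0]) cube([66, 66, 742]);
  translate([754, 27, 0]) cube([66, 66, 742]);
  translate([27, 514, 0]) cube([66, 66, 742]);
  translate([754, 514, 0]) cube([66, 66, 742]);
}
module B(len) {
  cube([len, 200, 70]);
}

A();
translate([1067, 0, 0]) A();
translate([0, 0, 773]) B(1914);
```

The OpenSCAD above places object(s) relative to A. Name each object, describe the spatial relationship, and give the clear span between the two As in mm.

A is a table. B is a beam. A beam spans the tops of two tables. The clear span between the two tables is 220 mm.

Second table starts at x = 1067; first ends at x = 847; clear span = 1067 − 847 = 220 mm.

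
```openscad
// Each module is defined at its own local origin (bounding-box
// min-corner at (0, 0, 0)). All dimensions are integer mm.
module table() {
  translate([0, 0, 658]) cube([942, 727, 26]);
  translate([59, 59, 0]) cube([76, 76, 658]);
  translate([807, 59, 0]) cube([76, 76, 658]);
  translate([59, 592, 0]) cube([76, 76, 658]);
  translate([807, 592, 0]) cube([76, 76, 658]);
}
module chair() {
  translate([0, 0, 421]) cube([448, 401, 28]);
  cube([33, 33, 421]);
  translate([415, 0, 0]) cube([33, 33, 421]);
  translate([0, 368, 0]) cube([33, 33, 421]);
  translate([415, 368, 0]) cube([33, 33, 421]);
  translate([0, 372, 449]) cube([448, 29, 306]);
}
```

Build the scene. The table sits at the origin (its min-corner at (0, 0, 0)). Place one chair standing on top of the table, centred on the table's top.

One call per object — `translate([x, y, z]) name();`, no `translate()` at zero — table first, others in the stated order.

table();
translate([247, 163, 684]) chair();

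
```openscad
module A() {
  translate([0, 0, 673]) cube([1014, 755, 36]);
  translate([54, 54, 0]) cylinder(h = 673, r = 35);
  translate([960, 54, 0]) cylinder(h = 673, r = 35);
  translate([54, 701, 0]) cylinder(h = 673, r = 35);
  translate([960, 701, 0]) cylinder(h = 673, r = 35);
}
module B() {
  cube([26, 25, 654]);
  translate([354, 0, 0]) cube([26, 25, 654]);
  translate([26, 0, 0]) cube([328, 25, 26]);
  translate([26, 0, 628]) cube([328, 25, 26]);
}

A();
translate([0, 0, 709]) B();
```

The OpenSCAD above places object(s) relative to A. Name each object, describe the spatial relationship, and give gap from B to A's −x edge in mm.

A is a table. B is a picture frame. The picture frame is on top of the table. The gap from the picture frame to the table's −x edge is 0 mm.

The picture frame's min-x is at 0; the table's min-x is 0; gap = 0 mm.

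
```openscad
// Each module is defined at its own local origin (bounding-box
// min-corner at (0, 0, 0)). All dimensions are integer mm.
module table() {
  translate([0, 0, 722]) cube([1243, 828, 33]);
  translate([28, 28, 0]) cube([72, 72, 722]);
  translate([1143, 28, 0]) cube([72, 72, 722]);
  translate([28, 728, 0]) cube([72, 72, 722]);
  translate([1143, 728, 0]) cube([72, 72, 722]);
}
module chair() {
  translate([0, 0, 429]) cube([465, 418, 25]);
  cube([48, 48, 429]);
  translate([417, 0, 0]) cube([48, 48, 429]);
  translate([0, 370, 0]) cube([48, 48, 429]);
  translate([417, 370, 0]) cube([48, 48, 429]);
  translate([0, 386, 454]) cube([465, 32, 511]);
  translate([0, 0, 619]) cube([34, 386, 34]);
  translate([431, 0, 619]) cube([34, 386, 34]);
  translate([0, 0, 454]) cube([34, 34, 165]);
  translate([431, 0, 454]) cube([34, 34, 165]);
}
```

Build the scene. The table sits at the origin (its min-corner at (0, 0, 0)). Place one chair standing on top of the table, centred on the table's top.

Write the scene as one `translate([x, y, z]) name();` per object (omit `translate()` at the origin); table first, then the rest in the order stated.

table();
translate([389, 205, 755]) chair();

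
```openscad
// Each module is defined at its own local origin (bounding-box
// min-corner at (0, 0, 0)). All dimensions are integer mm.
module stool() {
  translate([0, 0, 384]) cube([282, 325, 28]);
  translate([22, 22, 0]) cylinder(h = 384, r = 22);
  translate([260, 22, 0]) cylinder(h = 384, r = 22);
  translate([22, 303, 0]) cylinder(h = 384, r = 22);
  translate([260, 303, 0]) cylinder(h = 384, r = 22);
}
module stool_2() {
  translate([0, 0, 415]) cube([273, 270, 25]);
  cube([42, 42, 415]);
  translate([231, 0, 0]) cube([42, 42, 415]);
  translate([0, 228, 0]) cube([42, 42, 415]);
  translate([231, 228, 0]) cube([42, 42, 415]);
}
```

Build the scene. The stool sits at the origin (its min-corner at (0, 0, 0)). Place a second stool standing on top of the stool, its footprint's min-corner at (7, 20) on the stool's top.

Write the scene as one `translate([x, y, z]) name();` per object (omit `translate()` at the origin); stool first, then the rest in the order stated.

stool();
translate([7, 20, 412]) stool_2();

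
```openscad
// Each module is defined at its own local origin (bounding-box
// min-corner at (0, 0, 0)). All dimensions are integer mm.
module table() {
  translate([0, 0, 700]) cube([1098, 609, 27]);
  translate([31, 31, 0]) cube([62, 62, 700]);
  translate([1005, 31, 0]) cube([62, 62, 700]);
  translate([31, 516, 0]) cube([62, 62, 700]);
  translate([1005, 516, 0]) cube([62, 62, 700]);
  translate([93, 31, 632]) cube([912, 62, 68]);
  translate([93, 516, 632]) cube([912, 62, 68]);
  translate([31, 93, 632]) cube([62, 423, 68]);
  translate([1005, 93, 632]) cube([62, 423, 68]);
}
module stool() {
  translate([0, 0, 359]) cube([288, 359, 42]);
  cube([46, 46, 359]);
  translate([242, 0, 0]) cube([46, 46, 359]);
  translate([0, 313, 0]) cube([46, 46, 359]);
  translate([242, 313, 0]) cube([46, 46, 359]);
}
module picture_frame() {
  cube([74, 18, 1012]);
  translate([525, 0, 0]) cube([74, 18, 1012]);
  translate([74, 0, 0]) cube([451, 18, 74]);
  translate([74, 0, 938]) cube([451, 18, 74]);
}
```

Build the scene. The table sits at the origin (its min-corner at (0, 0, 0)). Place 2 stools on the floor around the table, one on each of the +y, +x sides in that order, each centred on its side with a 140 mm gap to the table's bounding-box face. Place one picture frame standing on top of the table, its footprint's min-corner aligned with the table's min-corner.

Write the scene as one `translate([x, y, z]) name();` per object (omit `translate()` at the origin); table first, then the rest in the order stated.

table();
translate([405, 749, 0]) stool();
translate([1238, 125, 0]) stool();
translate([0, 0, 727]) picture_frame();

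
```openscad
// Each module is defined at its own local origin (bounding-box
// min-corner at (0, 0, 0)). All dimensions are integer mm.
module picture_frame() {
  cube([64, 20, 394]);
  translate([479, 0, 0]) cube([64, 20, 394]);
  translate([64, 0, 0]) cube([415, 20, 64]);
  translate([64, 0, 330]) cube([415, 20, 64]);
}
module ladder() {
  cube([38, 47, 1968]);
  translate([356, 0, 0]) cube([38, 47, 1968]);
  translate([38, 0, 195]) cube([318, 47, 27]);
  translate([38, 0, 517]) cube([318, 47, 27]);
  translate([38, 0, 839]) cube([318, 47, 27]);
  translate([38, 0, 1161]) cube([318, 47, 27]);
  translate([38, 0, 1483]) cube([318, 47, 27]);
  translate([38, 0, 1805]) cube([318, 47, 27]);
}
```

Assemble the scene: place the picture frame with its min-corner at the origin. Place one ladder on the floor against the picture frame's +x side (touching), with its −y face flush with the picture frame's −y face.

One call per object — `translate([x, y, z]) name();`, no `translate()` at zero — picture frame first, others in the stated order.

picture_frame();
translate([543, 0, 0]) ladder();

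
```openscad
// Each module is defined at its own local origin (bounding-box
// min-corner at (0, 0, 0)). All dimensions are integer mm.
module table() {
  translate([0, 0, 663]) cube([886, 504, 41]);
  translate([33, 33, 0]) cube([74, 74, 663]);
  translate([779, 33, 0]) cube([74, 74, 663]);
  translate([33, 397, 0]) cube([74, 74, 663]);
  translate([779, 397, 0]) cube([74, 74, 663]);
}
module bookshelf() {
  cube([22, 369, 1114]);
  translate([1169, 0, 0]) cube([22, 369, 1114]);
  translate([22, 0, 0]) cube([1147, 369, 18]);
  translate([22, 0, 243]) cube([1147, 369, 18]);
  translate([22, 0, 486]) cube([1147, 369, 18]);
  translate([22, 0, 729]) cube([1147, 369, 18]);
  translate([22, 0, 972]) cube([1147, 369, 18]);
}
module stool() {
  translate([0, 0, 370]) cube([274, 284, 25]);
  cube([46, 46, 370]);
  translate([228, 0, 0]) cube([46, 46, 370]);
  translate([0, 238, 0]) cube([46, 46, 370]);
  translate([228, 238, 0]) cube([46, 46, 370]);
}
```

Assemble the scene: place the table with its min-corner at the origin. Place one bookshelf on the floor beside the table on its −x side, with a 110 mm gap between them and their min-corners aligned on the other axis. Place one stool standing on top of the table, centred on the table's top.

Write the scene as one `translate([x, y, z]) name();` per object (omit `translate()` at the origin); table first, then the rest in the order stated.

table();
translate([-1301, 0, 0]) bookshelf();
translate([306, 110, 704]) stool();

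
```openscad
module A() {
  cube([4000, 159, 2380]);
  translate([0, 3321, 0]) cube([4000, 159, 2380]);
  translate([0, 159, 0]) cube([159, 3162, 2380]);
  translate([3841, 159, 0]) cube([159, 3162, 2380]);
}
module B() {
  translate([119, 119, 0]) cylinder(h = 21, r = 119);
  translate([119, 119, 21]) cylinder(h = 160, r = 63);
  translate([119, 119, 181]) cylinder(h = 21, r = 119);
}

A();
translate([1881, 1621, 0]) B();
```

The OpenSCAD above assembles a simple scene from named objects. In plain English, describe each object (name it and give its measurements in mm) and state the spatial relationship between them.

A is the wall frame of a small rectangular building: four walls, each 2380 mm tall and 159 mm thick, enclosing a footprint 4000 mm (x) by 3480 mm (y) outside-to-outside, with no floor or roof. The front and back walls (the −y and +y sides) span the full width; the two side walls fit between them.

B is a spool: two coaxial disc flanges of radius 119 mm and thickness 21 mm, joined by a core cylinder of radius 63 mm and height 160 mm. The lower flange rests on z = 0 and the three cylinders share a vertical axis.

The spool sits inside the house frame, centred.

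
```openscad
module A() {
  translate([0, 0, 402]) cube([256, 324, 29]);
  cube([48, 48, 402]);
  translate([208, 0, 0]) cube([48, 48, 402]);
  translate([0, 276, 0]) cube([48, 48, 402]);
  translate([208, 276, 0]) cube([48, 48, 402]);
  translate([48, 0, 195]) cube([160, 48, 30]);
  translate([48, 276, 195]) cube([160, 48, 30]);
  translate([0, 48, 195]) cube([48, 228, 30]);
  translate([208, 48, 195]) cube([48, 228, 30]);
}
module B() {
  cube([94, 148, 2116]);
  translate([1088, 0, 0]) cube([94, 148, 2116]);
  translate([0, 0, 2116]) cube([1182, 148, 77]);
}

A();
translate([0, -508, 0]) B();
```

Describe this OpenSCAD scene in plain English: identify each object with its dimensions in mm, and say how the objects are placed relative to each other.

A is a simple wooden stool: a rectangular seat 256 mm (x) by 324 mm (y), 29 mm thick, top face at z = 431 mm, on four square legs, each 48×48 mm in cross-section. The legs rest on z = 0, each flush with a corner of the seat. Four stretchers, 48 mm wide and 30 mm tall, connect adjacent legs with their undersides at z = 195 mm, each running between the inner faces of the legs it joins and aligned with the legs' outer faces on the other axis.

B is a door frame. The clear opening is 994 mm wide and 2116 mm high. Two 94 mm wide jambs, 148 mm deep, stand either side of the opening from the floor to the top of the opening. A 77 mm thick head sits across the top of both jambs, spanning the full outside width of the frame.

The door frame is on the floor beside the stool on its −y side.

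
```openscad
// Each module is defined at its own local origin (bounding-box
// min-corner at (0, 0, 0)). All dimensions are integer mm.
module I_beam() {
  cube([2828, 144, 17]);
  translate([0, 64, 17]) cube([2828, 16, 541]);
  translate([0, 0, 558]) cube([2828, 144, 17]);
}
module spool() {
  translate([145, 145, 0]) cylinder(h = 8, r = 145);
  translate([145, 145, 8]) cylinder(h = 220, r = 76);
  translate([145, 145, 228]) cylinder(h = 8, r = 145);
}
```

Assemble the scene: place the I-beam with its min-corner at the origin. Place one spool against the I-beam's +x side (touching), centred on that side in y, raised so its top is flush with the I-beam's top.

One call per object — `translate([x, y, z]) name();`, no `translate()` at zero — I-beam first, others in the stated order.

I_beam();
translate([2828, -73, 339]) spool();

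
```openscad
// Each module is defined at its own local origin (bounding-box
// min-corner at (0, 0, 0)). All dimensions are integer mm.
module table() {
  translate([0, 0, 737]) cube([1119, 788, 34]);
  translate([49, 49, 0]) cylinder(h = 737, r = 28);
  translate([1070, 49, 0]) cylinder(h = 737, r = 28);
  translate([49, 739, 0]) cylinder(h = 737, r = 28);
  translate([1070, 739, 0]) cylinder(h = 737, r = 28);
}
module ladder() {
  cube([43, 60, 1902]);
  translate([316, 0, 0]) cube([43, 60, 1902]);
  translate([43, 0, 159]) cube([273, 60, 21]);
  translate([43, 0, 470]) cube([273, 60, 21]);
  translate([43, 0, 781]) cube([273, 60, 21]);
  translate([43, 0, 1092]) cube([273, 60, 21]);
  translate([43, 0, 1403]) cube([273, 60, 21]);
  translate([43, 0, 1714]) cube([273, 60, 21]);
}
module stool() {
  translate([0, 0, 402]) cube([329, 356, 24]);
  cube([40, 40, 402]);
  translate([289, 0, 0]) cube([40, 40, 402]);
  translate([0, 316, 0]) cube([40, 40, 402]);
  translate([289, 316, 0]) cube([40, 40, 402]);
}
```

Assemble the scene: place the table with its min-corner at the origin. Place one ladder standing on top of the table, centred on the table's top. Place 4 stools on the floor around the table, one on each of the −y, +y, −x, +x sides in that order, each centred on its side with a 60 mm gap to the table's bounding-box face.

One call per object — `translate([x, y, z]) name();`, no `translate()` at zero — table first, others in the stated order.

table();
translate([380, 364, 771]) ladder();
translate([395, -416, 0]) stool();
translate([395, 848, 0]) stool();
translate([-389, 216, 0]) stool();
translate([1179, 216, 0]) stool();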